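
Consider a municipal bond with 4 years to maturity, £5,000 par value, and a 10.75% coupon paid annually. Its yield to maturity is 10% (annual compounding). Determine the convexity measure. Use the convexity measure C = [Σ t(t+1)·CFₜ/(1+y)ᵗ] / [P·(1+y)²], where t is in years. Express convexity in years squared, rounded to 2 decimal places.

With y = 0.1:
  t   CF        PV=CF/(1+0.1)^t    t·PV        t(t+1)·PV
  1       537.50       488.6364       488.6364         977.2727
  2       537.50       444.2149       888.4298       2,665.2893
  3       537.50       403.8317     1,211.4951       4,845.9805
  4     5,537.50     3,782.1870    15,128.7480      75,643.7402
  Σ                  5,118.8700    17,717.3093      84,132.2826
P = 5,118.8700.
Convexity = Σ t(t+1)·PV / [P·(1+y)²] = 84,132.2826 / (5,118.8700 × 1.210000) = 13.58323.

13.58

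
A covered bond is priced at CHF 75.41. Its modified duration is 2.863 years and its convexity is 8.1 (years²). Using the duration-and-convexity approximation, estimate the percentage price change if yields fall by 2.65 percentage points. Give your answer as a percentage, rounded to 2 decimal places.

Duration effect: -D_mod·Δy = -2.863 × (-0.0265) = +0.0758695
Convexity effect: ½·C·(Δy)² = 0.5 × 8.1 × (-0.0265)² = +0.0028441125
ΔP/P ≈ +0.0758695 + 0.0028441125 = +0.0787136125
= +7.87136125%.

+7.87%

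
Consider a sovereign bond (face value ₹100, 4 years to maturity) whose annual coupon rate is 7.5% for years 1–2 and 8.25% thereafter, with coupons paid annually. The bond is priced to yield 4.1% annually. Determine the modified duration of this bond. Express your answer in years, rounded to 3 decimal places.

3.481 years

Periodic yield y = 0.041. First find Macaulay duration:
  t   CF        PV=CF/(1+0.041)^t    t·PV
  1         7.50         7.2046         7.2046
  2         7.50         6.9209        13.8417
  3         8.25         7.3131        21.9393
  4       108.25        92.1775       368.7101
  Σ                    113.6161       411.6957
P = 113.6161; Macaulay duration = 411.6957 / 113.6161 = 3.62357 years.
Modified duration = D_Mac / (1 + y) = 3.62357 / 1.041 = 3.48085 years.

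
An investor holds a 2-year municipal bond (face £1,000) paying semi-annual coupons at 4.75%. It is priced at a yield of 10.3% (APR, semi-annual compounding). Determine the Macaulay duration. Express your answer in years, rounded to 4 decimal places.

Periodic yield y = 0.0515. Discount each cash flow and weight by its period:
  t   CF        PV=CF/(1+0.0515)^t    t·PV
  1        23.75        22.5868        22.5868
  2        23.75        21.4805        42.9611
  3        23.75        20.4285        61.2854
  4     1,023.75       837.4460     3,349.7840
  Σ                    901.9418     3,476.6172
Price P = Σ PV = 901.9418.
Macaulay duration = Σ(t·PV) / P = 3,476.6172 / 901.9418 = 3.85459 half-year periods.
In years: 3.85459 / 2 = 1.92730 years.

1.9273 years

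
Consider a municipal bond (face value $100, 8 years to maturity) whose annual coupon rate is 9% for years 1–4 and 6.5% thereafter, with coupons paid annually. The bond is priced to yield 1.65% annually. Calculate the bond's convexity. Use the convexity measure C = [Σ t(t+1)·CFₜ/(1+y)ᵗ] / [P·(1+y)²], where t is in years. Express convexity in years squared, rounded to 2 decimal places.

With y = 0.0165:
  t   CF        PV=CF/(1+0.0165)^t    t·PV        t(t+1)·PV
  1         9.00         8.8539         8.8539          17.7078
  2         9.00         8.7102        17.4204          52.2612
  3         9.00         8.5688        25.7064         102.8257
  4         9.00         8.4297        33.7189         168.5943
  5         6.50         5.9893        29.9465         179.6792
  6         6.50         5.8921        35.3525         247.4676
  7         6.50         5.7964        40.5751         324.6009
  8       106.50        93.4309       747.4472       6,727.0250
  Σ                    145.6714       939.0210       7,820.1616
P = 145.6714.
Convexity = Σ t(t+1)·PV / [P·(1+y)²] = 7,820.1616 / (145.6714 × 1.033272) = 51.95493.

51.95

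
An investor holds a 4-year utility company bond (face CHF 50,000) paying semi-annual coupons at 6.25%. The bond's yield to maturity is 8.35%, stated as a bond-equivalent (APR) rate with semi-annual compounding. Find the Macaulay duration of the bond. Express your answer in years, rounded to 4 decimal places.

3.5828 years

Periodic yield y = 0.04175. Discount each cash flow and weight by its period:
  t   CF        PV=CF/(1+0.04175)^t    t·PV
  1     1,562.50     1,499.8800     1,499.8800
  2     1,562.50     1,439.7696     2,879.5393
  3     1,562.50     1,382.0683     4,146.2048
  4     1,562.50     1,326.6794     5,306.7176
  5     1,562.50     1,273.5104     6,367.5518
  6     1,562.50     1,222.4721     7,334.8329
  7     1,562.50     1,173.4794     8,214.3556
  8    51,562.50    37,172.8529   297,382.8230
  Σ                 46,490.7121   333,131.9050
Price P = Σ PV = 46,490.7121.
Macaulay duration = Σ(t·PV) / P = 333,131.9050 / 46,490.7121 = 7.16556 half-year periods.
In years: 7.16556 / 2 = 3.58278 years.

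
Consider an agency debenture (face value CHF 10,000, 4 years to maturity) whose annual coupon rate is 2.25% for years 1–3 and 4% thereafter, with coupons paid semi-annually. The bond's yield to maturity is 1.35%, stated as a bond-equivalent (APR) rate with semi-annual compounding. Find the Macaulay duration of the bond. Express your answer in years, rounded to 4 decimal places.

3.8492 years

Periodic yield y = 0.00675. Discount each cash flow and weight by its period:
  t   CF        PV=CF/(1+0.00675)^t    t·PV
  1       112.50       111.7457       111.7457
  2       112.50       110.9965       221.9930
  3       112.50       110.2523       330.7569
  4       112.50       109.5131       438.0523
  5       112.50       108.7788       543.8941
  6       112.50       108.0495       648.2969
  7       200.00       190.8001     1,335.6005
  8    10,200.00     9,665.5610    77,324.4879
  Σ                 10,515.6969    80,954.8272
Price P = Σ PV = 10,515.6969.
Macaulay duration = Σ(t·PV) / P = 80,954.8272 / 10,515.6969 = 7.69847 half-year periods.
In years: 7.69847 / 2 = 3.84924 years.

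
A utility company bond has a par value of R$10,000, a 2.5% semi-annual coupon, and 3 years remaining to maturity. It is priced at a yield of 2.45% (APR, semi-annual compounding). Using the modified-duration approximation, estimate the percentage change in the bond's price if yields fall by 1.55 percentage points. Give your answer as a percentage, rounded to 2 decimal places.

Periodic yield y = 0.01225. Modified duration first:
  t   CF        PV=CF/(1+0.01225)^t    t·PV
  1       125.00       123.4873       123.4873
  2       125.00       121.9929       243.9857
  3       125.00       120.5165       361.5496
  4       125.00       119.0581       476.2323
  5       125.00       117.6173       588.0863
  6    10,125.00     9,411.7053    56,470.2317
  Σ                 10,014.3773    58,263.5730
P = 10,014.3773; D_Mac = 5.81799 half-year periods = 2.90900 yrs; D_mod = 2.90900/(1+0.01225) = 2.87379 yrs.
ΔP/P ≈ -D_mod · Δy = -2.87379 × (-0.0155) = +0.044544 = +4.4544%.

+4.45%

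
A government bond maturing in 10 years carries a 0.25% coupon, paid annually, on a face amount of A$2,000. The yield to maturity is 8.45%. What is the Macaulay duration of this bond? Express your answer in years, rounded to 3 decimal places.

Periodic yield y = 0.0845. Discount each cash flow and weight by its year:
  t   CF        PV=CF/(1+0.0845)^t    t·PV
  1         5.00         4.6104         4.6104
  2         5.00         4.2512         8.5024
  3         5.00         3.9200        11.7599
  4         5.00         3.6145        14.4581
  5         5.00         3.3329        16.6645
  6         5.00         3.0732        18.4393
  7         5.00         2.8338        19.8363
  8         5.00         2.6130        20.9037
  9         5.00         2.4094        21.6844
  10    2,005.00       890.8792     8,908.7919
  Σ                    921.5375     9,045.6508
Price P = Σ PV = 921.5375.
Macaulay duration = Σ(t·PV) / P = 9,045.6508 / 921.5375 = 9.81583 years.

9.816 years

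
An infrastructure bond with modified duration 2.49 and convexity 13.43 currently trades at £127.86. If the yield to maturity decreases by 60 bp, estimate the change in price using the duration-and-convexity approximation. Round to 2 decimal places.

Duration effect: -D_mod·Δy = -2.49 × (-0.006) = +0.014940
Convexity effect: ½·C·(Δy)² = 0.5 × 13.43 × (-0.006)² = +0.00024174
ΔP/P ≈ +0.014940 + 0.00024174 = +0.01518174
ΔP ≈ 127.86 × (+0.01518174) = +1.9411372764.

+£1.94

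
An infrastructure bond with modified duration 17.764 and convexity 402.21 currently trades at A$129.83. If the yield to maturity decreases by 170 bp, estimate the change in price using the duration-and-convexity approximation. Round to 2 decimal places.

+A$46.75

Duration effect: -D_mod·Δy = -17.764 × (-0.017) = +0.301988
Convexity effect: ½·C·(Δy)² = 0.5 × 402.21 × (-0.017)² = +0.058119345
ΔP/P ≈ +0.301988 + 0.058119345 = +0.360107345
ΔP ≈ 129.83 × (+0.360107345) = +46.75273660135.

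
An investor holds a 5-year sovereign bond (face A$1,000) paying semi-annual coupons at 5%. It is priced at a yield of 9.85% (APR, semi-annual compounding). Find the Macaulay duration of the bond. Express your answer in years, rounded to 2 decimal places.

Periodic yield y = 0.04925. Discount each cash flow and weight by its period:
  t   CF        PV=CF/(1+0.04925)^t    t·PV
  1        25.00        23.8265        23.8265
  2        25.00        22.7082        45.4163
  3        25.00        21.6423        64.9268
  4        25.00        20.6264        82.5057
  5        25.00        19.6583        98.2913
  6        25.00        18.7355       112.4132
  7        25.00        17.8561       124.9929
  8        25.00        17.0180       136.1439
  9        25.00        16.2192       145.9727
  10    1,025.00       633.7735     6,337.7352
  Σ                    812.0640     7,172.2246
Price P = Σ PV = 812.0640.
Macaulay duration = Σ(t·PV) / P = 7,172.2246 / 812.0640 = 8.83209 half-year periods.
In years: 8.83209 / 2 = 4.41605 years.

4.42 years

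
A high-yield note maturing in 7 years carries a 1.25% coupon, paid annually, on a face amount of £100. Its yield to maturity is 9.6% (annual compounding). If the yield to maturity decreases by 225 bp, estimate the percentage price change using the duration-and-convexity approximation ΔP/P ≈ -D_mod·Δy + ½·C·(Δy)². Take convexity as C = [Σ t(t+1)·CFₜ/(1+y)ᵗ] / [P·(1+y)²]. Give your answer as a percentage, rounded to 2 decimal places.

With y = 0.096:
  t   CF        PV=CF/(1+0.096)^t    t·PV        t(t+1)·PV
  1         1.25         1.1405         1.1405           2.2810
  2         1.25         1.0406         2.0812           6.2437
  3         1.25         0.9495         2.8484          11.3936
  4         1.25         0.8663         3.4652          17.3260
  5         1.25         0.7904         3.9521          23.7126
  6         1.25         0.7212         4.3271          30.2898
  7       101.25        53.2993       373.0948       2,984.7584
  Σ                     58.8077       390.9093       3,076.0049
P = 58.8077; D_Mac = 6.64724 yrs; D_mod = 6.06500 yrs; C = 43.54431.
Duration effect: -6.06500 × (-0.0225) = +0.136463
Convexity effect: 0.5 × 43.54431 × (-0.0225)² = +0.0110222
ΔP/P ≈ +0.136463 + 0.0110222 = +0.147485 = +14.7485%.

+14.75%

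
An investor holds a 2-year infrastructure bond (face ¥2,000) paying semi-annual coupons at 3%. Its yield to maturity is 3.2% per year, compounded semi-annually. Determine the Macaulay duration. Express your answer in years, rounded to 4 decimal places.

1.9560 years

Periodic yield y = 0.016. Discount each cash flow and weight by its period:
  t   CF        PV=CF/(1+0.016)^t    t·PV
  1        30.00        29.5276        29.5276
  2        30.00        29.0626        58.1251
  3        30.00        28.6049        85.8146
  4     2,030.00     1,905.1150     7,620.4602
  Σ                  1,992.3100     7,793.9275
Price P = Σ PV = 1,992.3100.
Macaulay duration = Σ(t·PV) / P = 7,793.9275 / 1,992.3100 = 3.91201 half-year periods.
In years: 3.91201 / 2 = 1.95600 years.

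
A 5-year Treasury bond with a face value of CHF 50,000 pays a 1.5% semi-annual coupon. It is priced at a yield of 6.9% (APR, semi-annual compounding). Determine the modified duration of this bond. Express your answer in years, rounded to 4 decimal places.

Periodic yield y = 0.0345. First find Macaulay duration:
  t   CF        PV=CF/(1+0.0345)^t    t·PV
  1       375.00       362.4940       362.4940
  2       375.00       350.4050       700.8100
  3       375.00       338.7192     1,016.1575
  4       375.00       327.4231     1,309.6923
  5       375.00       316.5037     1,582.5185
  6       375.00       305.9485     1,835.6909
  7       375.00       295.7453     2,070.2169
  8       375.00       285.8823     2,287.0586
  9       375.00       276.3483     2,487.1348
  10   50,375.00    35,884.7652   358,847.6522
  Σ                 38,744.2345   372,499.4256
P = 38,744.2345; Macaulay duration = 372,499.4256 / 38,744.2345 = 9.61432 half-year periods = 4.80716 years.
Modified duration = D_Mac / (1 + y) = 4.80716 / 1.0345 = 4.64684 years.

4.6468 years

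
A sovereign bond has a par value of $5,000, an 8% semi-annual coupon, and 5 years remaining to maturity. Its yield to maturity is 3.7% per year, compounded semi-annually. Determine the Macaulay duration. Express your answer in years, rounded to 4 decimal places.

Periodic yield y = 0.0185. Discount each cash flow and weight by its period:
  t   CF        PV=CF/(1+0.0185)^t    t·PV
  1       200.00       196.3672       196.3672
  2       200.00       192.8004       385.6008
  3       200.00       189.2984       567.8951
  4       200.00       185.8600       743.4399
  5       200.00       182.4840       912.4201
  6       200.00       179.1694     1,075.0163
  7       200.00       175.9150     1,231.4047
  8       200.00       172.7196     1,381.7571
  9       200.00       169.5824     1,526.2413
  10    5,200.00     4,329.0541    43,290.5407
  Σ                  5,973.2504    51,310.6832
Price P = Σ PV = 5,973.2504.
Macaulay duration = Σ(t·PV) / P = 51,310.6832 / 5,973.2504 = 8.59008 half-year periods.
In years: 8.59008 / 2 = 4.29504 years.

4.2950 years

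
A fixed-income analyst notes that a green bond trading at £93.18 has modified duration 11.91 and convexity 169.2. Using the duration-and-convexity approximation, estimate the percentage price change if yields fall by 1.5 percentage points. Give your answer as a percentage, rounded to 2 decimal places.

+19.77%

Duration effect: -D_mod·Δy = -11.91 × (-0.015) = +0.178650
Convexity effect: ½·C·(Δy)² = 0.5 × 169.2 × (-0.015)² = +0.0190350
ΔP/P ≈ +0.178650 + 0.0190350 = +0.197685
= +19.7685%.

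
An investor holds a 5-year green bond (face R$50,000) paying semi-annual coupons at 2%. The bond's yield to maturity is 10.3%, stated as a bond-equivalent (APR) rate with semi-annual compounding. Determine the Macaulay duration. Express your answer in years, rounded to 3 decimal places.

Periodic yield y = 0.0515. Discount each cash flow and weight by its period:
  t   CF        PV=CF/(1+0.0515)^t    t·PV
  1       500.00       475.5112       475.5112
  2       500.00       452.2218       904.4435
  3       500.00       430.0730     1,290.2190
  4       500.00       409.0090     1,636.0361
  5       500.00       388.9767     1,944.8836
  6       500.00       369.9256     2,219.5534
  7       500.00       351.8075     2,462.6523
  8       500.00       334.5768     2,676.6142
  9       500.00       318.1900     2,863.7099
  10   50,500.00    30,563.1848   305,631.8484
  Σ                 34,093.4763   322,105.4716
Price P = Σ PV = 34,093.4763.
Macaulay duration = Σ(t·PV) / P = 322,105.4716 / 34,093.4763 = 9.44772 half-year periods.
In years: 9.44772 / 2 = 4.72386 years.

4.724 years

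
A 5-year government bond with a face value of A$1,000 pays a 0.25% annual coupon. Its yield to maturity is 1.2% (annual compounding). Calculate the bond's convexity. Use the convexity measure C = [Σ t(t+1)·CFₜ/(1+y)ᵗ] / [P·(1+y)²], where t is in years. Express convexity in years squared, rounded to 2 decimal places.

With y = 0.012:
  t   CF        PV=CF/(1+0.012)^t    t·PV        t(t+1)·PV
  1         2.50         2.4704         2.4704           4.9407
  2         2.50         2.4411         4.8821          14.6464
  3         2.50         2.4121         7.2364          28.9454
  4         2.50         2.3835         9.5341          47.6703
  5     1,002.50       944.4562     4,722.2810      28,333.6858
  Σ                    954.1632     4,746.4039      28,429.8886
P = 954.1632.
Convexity = Σ t(t+1)·PV / [P·(1+y)²] = 28,429.8886 / (954.1632 × 1.024144) = 29.09320.

29.09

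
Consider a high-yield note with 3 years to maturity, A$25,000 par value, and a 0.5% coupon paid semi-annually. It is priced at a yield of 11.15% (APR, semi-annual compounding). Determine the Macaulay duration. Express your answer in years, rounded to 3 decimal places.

Periodic yield y = 0.05575. Discount each cash flow and weight by its period:
  t   CF        PV=CF/(1+0.05575)^t    t·PV
  1        62.50        59.1996        59.1996
  2        62.50        56.0735       112.1470
  3        62.50        53.1125       159.3375
  4        62.50        50.3078       201.2314
  5        62.50        47.6513       238.2564
  6    25,062.50    18,099.1362   108,594.8175
  Σ                 18,365.4810   109,364.9894
Price P = Σ PV = 18,365.4810.
Macaulay duration = Σ(t·PV) / P = 109,364.9894 / 18,365.4810 = 5.95492 half-year periods.
In years: 5.95492 / 2 = 2.97746 years.

2.977 years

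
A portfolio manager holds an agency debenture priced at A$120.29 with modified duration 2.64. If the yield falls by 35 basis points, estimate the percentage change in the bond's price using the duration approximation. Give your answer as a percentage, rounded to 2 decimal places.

+0.92%

Duration approximation: ΔP/P ≈ -D_mod · Δy = -2.64 × (-0.0035) = +0.009240.
As a percentage: +0.9240%.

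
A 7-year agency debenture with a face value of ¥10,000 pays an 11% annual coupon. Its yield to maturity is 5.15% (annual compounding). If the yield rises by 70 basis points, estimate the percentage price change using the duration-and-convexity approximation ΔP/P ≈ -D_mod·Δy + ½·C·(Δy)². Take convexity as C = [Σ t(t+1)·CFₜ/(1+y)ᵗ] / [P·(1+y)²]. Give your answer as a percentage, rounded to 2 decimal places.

-3.56%

With y = 0.0515:
  t   CF        PV=CF/(1+0.0515)^t    t·PV        t(t+1)·PV
  1     1,100.00     1,046.1246     1,046.1246       2,092.2492
  2     1,100.00       994.8879     1,989.7757       5,969.3272
  3     1,100.00       946.1606     2,838.4818      11,353.9271
  4     1,100.00       899.8199     3,599.2795      17,996.3973
  5     1,100.00       855.7488     4,278.7440      25,672.4641
  6     1,100.00       813.8362     4,883.0174      34,181.1219
  7    11,100.00     7,810.1260    54,670.8819     437,367.0553
  Σ                 13,366.7039    73,306.3049     534,632.5420
P = 13,366.7039; D_Mac = 5.48425 yrs; D_mod = 5.21564 yrs; C = 36.17533.
Duration effect: -5.21564 × (+0.007) = -0.036509
Convexity effect: 0.5 × 36.17533 × (0.007)² = +0.0008863
ΔP/P ≈ -0.036509 + 0.0008863 = -0.035623 = -3.5623%.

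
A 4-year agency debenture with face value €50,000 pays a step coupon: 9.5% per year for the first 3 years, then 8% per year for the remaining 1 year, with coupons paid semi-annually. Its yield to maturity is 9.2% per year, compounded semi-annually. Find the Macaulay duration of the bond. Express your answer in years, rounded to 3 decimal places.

Periodic yield y = 0.046. Discount each cash flow and weight by its period:
  t   CF        PV=CF/(1+0.046)^t    t·PV
  1     2,375.00     2,270.5545     2,270.5545
  2     2,375.00     2,170.7022     4,341.4044
  3     2,375.00     2,075.2411     6,225.7233
  4     2,375.00     1,983.9781     7,935.9124
  5     2,375.00     1,896.7286     9,483.6430
  6     2,375.00     1,813.3161    10,879.8963
  7     2,000.00     1,459.8499    10,218.9493
  8    52,000.00    36,286.9000   290,295.1997
  Σ                 49,957.2704   341,651.2829
Price P = Σ PV = 49,957.2704.
Macaulay duration = Σ(t·PV) / P = 341,651.2829 / 49,957.2704 = 6.83887 half-year periods.
In years: 6.83887 / 2 = 3.41944 years.

3.419 years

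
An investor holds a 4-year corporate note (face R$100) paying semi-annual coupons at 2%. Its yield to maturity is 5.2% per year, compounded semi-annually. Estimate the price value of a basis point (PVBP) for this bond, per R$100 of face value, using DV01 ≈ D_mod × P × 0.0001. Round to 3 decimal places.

R$0.033

Periodic yield y = 0.026.
  t   CF        PV=CF/(1+0.026)^t    t·PV
  1         1.00         0.9747         0.9747
  2         1.00         0.9500         1.8999
  3         1.00         0.9259         2.7777
  4         1.00         0.9024         3.6097
  5         1.00         0.8796         4.3978
  6         1.00         0.8573         5.1436
  7         1.00         0.8355         5.8488
  8       101.00        82.2512       658.0100
  Σ                     88.5765       682.6621
P = 88.5765; D_Mac = 7.70703 half-year periods = 3.85352 yrs; D_mod = 3.75586 yrs.
DV01 ≈ 3.75586 × 88.5765 × 0.0001 = 0.033268.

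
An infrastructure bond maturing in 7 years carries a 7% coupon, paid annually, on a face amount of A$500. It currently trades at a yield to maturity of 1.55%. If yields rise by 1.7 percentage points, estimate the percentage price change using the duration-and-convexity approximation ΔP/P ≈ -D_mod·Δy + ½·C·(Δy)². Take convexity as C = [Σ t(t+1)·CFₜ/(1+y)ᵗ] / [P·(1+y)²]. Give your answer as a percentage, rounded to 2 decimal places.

With y = 0.0155:
  t   CF        PV=CF/(1+0.0155)^t    t·PV        t(t+1)·PV
  1        35.00        34.4658        34.4658          68.9316
  2        35.00        33.9397        67.8794         203.6383
  3        35.00        33.4217       100.2650         401.0601
  4        35.00        32.9115       131.6462         658.2310
  5        35.00        32.4092       162.0460         972.2762
  6        35.00        31.9145       191.4872       1,340.4103
  7       535.00       480.3904     3,362.7326      26,901.8604
  Σ                    679.4528     4,050.5222      30,546.4079
P = 679.4528; D_Mac = 5.96145 yrs; D_mod = 5.87046 yrs; C = 43.59543.
Duration effect: -5.87046 × (+0.017) = -0.099798
Convexity effect: 0.5 × 43.59543 × (0.017)² = +0.0062995
ΔP/P ≈ -0.099798 + 0.0062995 = -0.093498 = -9.3498%.

-9.35%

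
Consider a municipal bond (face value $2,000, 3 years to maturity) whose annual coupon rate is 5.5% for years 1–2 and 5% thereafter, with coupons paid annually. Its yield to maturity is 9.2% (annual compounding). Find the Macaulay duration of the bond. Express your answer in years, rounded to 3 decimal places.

Periodic yield y = 0.092. Discount each cash flow and weight by its year:
  t   CF        PV=CF/(1+0.092)^t    t·PV
  1       110.00       100.7326       100.7326
  2       110.00        92.2460       184.4919
  3     2,100.00     1,612.6918     4,838.0754
  Σ                  1,805.6704     5,123.3000
Price P = Σ PV = 1,805.6704.
Macaulay duration = Σ(t·PV) / P = 5,123.3000 / 1,805.6704 = 2.83734 years.

2.837 years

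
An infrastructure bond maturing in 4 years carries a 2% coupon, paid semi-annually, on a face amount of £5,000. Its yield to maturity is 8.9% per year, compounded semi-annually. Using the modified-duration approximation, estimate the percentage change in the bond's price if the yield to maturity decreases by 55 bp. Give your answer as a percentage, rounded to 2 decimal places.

+2.02%

Periodic yield y = 0.0445. Modified duration first:
  t   CF        PV=CF/(1+0.0445)^t    t·PV
  1        50.00        47.8698        47.8698
  2        50.00        45.8303        91.6607
  3        50.00        43.8778       131.6333
  4        50.00        42.0084       168.0336
  5        50.00        40.2187       201.0934
  6        50.00        38.5052       231.0312
  7        50.00        36.8647       258.0530
  8     5,050.00     3,564.7069    28,517.6550
  Σ                  3,859.8818    29,647.0300
P = 3,859.8818; D_Mac = 7.68081 half-year periods = 3.84041 yrs; D_mod = 3.84041/(1+0.0445) = 3.67679 yrs.
ΔP/P ≈ -D_mod · Δy = -3.67679 × (-0.0055) = +0.020222 = +2.0222%.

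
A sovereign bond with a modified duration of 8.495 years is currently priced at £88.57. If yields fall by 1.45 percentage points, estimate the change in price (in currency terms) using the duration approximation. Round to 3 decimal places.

+£10.910

Duration approximation: ΔP/P ≈ -D_mod · Δy = -8.495 × (-0.0145) = +0.1231775.
ΔP ≈ 88.57 × (+0.1231775) = +10.909831175.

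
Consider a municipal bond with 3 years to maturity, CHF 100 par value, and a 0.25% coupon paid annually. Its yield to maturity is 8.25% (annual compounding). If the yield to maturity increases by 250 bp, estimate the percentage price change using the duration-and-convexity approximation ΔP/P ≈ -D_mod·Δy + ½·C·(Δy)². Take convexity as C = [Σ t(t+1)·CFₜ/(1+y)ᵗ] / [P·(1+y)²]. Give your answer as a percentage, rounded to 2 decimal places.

With y = 0.0825:
  t   CF        PV=CF/(1+0.0825)^t    t·PV        t(t+1)·PV
  1         0.25         0.2309         0.2309           0.4619
  2         0.25         0.2133         0.4267           1.2801
  3       100.25        79.0316       237.0947         948.3790
  Σ                     79.4759       237.7524         950.1209
P = 79.4759; D_Mac = 2.99150 yrs; D_mod = 2.76351 yrs; C = 10.20206.
Duration effect: -2.76351 × (+0.025) = -0.069088
Convexity effect: 0.5 × 10.20206 × (0.025)² = +0.0031881
ΔP/P ≈ -0.069088 + 0.0031881 = -0.065900 = -6.5900%.

-6.59%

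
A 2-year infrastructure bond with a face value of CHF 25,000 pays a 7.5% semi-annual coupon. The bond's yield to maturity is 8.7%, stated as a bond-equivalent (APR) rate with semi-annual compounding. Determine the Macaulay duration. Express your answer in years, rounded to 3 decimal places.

1.893 years

Periodic yield y = 0.0435. Discount each cash flow and weight by its period:
  t   CF        PV=CF/(1+0.0435)^t    t·PV
  1       937.50       898.4188       898.4188
  2       937.50       860.9667     1,721.9335
  3       937.50       825.0759     2,475.2278
  4    25,937.50    21,875.5157    87,502.0629
  Σ                 24,459.9772    92,597.6429
Price P = Σ PV = 24,459.9772.
Macaulay duration = Σ(t·PV) / P = 92,597.6429 / 24,459.9772 = 3.78568 half-year periods.
In years: 3.78568 / 2 = 1.89284 years.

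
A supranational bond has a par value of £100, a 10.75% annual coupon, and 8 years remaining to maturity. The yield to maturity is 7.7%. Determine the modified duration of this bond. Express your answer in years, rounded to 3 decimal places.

Periodic yield y = 0.077. First find Macaulay duration:
  t   CF        PV=CF/(1+0.077)^t    t·PV
  1        10.75         9.9814         9.9814
  2        10.75         9.2678        18.5356
  3        10.75         8.6052        25.8156
  4        10.75         7.9900        31.9599
  5        10.75         7.4187        37.0937
  6        10.75         6.8883        41.3300
  7        10.75         6.3959        44.7710
  8       110.75        61.1812       489.4497
  Σ                    117.7286       698.9370
P = 117.7286; Macaulay duration = 698.9370 / 117.7286 = 5.93685 years.
Modified duration = D_Mac / (1 + y) = 5.93685 / 1.077 = 5.51240 years.

5.512 years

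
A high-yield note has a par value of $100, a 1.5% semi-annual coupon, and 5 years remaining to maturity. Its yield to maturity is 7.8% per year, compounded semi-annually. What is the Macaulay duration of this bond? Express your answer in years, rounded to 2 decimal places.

4.80 years

Periodic yield y = 0.039. Discount each cash flow and weight by its period:
  t   CF        PV=CF/(1+0.039)^t    t·PV
  1         0.75         0.7218         0.7218
  2         0.75         0.6948         1.3895
  3         0.75         0.6687         2.0060
  4         0.75         0.6436         2.5743
  5         0.75         0.6194         3.0971
  6         0.75         0.5962         3.5770
  7         0.75         0.5738         4.0165
  8         0.75         0.5523         4.4180
  9         0.75         0.5315         4.7837
  10      100.75        68.7210       687.2102
  Σ                     74.3230       713.7942
Price P = Σ PV = 74.3230.
Macaulay duration = Σ(t·PV) / P = 713.7942 / 74.3230 = 9.60395 half-year periods.
In years: 9.60395 / 2 = 4.80197 years.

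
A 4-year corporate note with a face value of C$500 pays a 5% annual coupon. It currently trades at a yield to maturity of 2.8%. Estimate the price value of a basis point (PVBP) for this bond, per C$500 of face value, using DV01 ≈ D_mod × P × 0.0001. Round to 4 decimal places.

C$0.1966

Periodic yield y = 0.028.
  t   CF        PV=CF/(1+0.028)^t    t·PV
  1        25.00        24.3191        24.3191
  2        25.00        23.6567        47.3134
  3        25.00        23.0123        69.0370
  4       525.00       470.0963     1,880.3853
  Σ                    541.0844     2,021.0547
P = 541.0844; D_Mac = 3.73519 yrs; D_mod = 3.63346 yrs.
DV01 ≈ 3.63346 × 541.0844 × 0.0001 = 0.196601.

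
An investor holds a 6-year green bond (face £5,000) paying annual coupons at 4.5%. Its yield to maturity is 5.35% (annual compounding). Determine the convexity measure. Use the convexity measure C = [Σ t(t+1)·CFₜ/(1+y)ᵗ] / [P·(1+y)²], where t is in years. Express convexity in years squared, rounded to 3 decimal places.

32.626

With y = 0.0535:
  t   CF        PV=CF/(1+0.0535)^t    t·PV        t(t+1)·PV
  1       225.00       213.5738       213.5738         427.1476
  2       225.00       202.7279       405.4557       1,216.3672
  3       225.00       192.4327       577.2981       2,309.1925
  4       225.00       182.6604       730.6415       3,653.2076
  5       225.00       173.3843       866.9216       5,201.5296
  6     5,225.00     3,821.8977    22,931.3860     160,519.7023
  Σ                  4,786.6767    25,725.2768     173,327.1468
P = 4,786.6767.
Convexity = Σ t(t+1)·PV / [P·(1+y)²] = 173,327.1468 / (4,786.6767 × 1.109862) = 32.62597.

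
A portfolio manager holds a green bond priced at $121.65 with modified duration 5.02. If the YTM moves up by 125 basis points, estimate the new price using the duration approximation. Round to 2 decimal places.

$114.02

Duration approximation: ΔP/P ≈ -D_mod · Δy = -5.02 × (+0.0125) = -0.062750.
New price ≈ 121.65 × (1 - 0.062750) = 114.0164625.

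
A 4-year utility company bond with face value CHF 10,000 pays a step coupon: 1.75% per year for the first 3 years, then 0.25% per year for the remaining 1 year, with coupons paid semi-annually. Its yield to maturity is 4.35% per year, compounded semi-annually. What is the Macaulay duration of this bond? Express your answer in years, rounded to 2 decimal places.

Periodic yield y = 0.02175. Discount each cash flow and weight by its period:
  t   CF        PV=CF/(1+0.02175)^t    t·PV
  1        87.50        85.6374        85.6374
  2        87.50        83.8144       167.6288
  3        87.50        82.0303       246.0908
  4        87.50        80.2841       321.1363
  5        87.50        78.5751       392.8754
  6        87.50        76.9024       461.4147
  7        12.50        10.7522        75.2654
  8    10,012.50     8,429.1806    67,433.4447
  Σ                  8,927.1765    69,183.4935
Price P = Σ PV = 8,927.1765.
Macaulay duration = Σ(t·PV) / P = 69,183.4935 / 8,927.1765 = 7.74976 half-year periods.
In years: 7.74976 / 2 = 3.87488 years.

3.87 years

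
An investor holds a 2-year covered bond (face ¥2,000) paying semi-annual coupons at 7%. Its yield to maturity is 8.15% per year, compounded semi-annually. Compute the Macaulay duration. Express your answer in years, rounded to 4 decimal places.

Periodic yield y = 0.04075. Discount each cash flow and weight by its period:
  t   CF        PV=CF/(1+0.04075)^t    t·PV
  1        70.00        67.2592        67.2592
  2        70.00        64.6257       129.2514
  3        70.00        62.0953       186.2859
  4     2,070.00     1,764.3497     7,057.3988
  Σ                  1,958.3299     7,440.1953
Price P = Σ PV = 1,958.3299.
Macaulay duration = Σ(t·PV) / P = 7,440.1953 / 1,958.3299 = 3.79926 half-year periods.
In years: 3.79926 / 2 = 1.89963 years.

1.8996 years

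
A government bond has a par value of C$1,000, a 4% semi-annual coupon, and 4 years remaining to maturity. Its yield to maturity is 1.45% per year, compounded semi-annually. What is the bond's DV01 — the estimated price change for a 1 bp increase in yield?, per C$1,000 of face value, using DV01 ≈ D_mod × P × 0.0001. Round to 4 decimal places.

C$0.4091

Periodic yield y = 0.00725.
  t   CF        PV=CF/(1+0.00725)^t    t·PV
  1        20.00        19.8560        19.8560
  2        20.00        19.7131        39.4262
  3        20.00        19.5712        58.7137
  4        20.00        19.4304        77.7214
  5        20.00        19.2905        96.4525
  6        20.00        19.1517       114.9099
  7        20.00        19.0138       133.0966
  8     1,020.00       962.7244     7,701.7949
  Σ                  1,098.7511     8,241.9715
P = 1,098.7511; D_Mac = 7.50122 half-year periods = 3.75061 yrs; D_mod = 3.72361 yrs.
DV01 ≈ 3.72361 × 1,098.7511 × 0.0001 = 0.409132.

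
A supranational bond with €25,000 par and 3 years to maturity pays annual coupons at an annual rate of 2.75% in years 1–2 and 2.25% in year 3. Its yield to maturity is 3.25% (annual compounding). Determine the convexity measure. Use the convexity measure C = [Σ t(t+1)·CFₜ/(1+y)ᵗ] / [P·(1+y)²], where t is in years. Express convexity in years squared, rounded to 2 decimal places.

10.85

With y = 0.0325:
  t   CF        PV=CF/(1+0.0325)^t    t·PV        t(t+1)·PV
  1       687.50       665.8596       665.8596       1,331.7191
  2       687.50       644.9003     1,289.8006       3,869.4018
  3    25,562.50    23,223.7926    69,671.3778     278,685.5112
  Σ                 24,534.5525    71,627.0380     283,886.6321
P = 24,534.5525.
Convexity = Σ t(t+1)·PV / [P·(1+y)²] = 283,886.6321 / (24,534.5525 × 1.066056) = 10.85392.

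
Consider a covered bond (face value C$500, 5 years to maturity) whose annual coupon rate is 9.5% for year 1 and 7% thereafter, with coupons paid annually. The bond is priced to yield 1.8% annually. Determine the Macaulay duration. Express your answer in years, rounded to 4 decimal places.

4.3912 years

Periodic yield y = 0.018. Discount each cash flow and weight by its year:
  t   CF        PV=CF/(1+0.018)^t    t·PV
  1        47.50        46.6601        46.6601
  2        35.00        33.7732        67.5464
  3        35.00        33.1761        99.5282
  4        35.00        32.5894       130.3578
  5       535.00       489.3447     2,446.7235
  Σ                    635.5435     2,790.8160
Price P = Σ PV = 635.5435.
Macaulay duration = Σ(t·PV) / P = 2,790.8160 / 635.5435 = 4.39123 years.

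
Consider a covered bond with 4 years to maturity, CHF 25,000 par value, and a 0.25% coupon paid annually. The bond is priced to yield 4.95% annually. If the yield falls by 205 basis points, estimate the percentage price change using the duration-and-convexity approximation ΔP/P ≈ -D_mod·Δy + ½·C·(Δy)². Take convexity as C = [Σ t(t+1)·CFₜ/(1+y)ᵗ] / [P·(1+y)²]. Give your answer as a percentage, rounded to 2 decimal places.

+8.16%

With y = 0.0495:
  t   CF        PV=CF/(1+0.0495)^t    t·PV        t(t+1)·PV
  1        62.50        59.5522        59.5522         119.1043
  2        62.50        56.7434       113.4867         340.4602
  3        62.50        54.0671       162.2012         648.8046
  4    25,062.50    20,658.3018    82,633.2073     413,166.0365
  Σ                 20,828.6644    82,968.4474     414,274.4056
P = 20,828.6644; D_Mac = 3.98338 yrs; D_mod = 3.79550 yrs; C = 18.05767.
Duration effect: -3.79550 × (-0.0205) = +0.077808
Convexity effect: 0.5 × 18.05767 × (-0.0205)² = +0.0037944
ΔP/P ≈ +0.077808 + 0.0037944 = +0.081602 = +8.1602%.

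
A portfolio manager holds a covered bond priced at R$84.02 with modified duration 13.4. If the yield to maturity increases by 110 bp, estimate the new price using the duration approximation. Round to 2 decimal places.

R$71.64

Duration approximation: ΔP/P ≈ -D_mod · Δy = -13.4 × (+0.011) = -0.147400.
New price ≈ 84.02 × (1 - 0.147400) = 71.635452.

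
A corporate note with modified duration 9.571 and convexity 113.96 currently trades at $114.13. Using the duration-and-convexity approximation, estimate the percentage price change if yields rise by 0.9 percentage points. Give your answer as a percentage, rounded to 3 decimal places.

-8.152%

Duration effect: -D_mod·Δy = -9.571 × (+0.009) = -0.086139
Convexity effect: ½·C·(Δy)² = 0.5 × 113.96 × (0.009)² = +0.00461538
ΔP/P ≈ -0.086139 + 0.00461538 = -0.08152362
= -8.152362%.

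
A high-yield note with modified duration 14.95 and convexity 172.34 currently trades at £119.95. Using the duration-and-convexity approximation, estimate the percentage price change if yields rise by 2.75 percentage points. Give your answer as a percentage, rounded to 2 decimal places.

Duration effect: -D_mod·Δy = -14.95 × (+0.0275) = -0.411125
Convexity effect: ½·C·(Δy)² = 0.5 × 172.34 × (0.0275)² = +0.0651660625
ΔP/P ≈ -0.411125 + 0.0651660625 = -0.3459589375
= -34.59589375%.

-34.60%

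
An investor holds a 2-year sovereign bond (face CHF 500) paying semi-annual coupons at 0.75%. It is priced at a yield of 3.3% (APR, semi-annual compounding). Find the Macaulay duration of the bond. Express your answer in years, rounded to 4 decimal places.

1.9885 years

Periodic yield y = 0.0165. Discount each cash flow and weight by its period:
  t   CF        PV=CF/(1+0.0165)^t    t·PV
  1        1.875         1.8446         1.8446
  2        1.875         1.8146         3.6292
  3        1.875         1.7852         5.3555
  4      501.875       470.0738     1,880.2951
  Σ                    475.5181     1,891.1244
Price P = Σ PV = 475.5181.
Macaulay duration = Σ(t·PV) / P = 1,891.1244 / 475.5181 = 3.97698 half-year periods.
In years: 3.97698 / 2 = 1.98849 years.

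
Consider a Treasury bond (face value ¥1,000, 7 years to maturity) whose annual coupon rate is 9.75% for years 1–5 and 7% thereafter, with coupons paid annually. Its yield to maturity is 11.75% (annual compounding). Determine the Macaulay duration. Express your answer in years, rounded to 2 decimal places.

5.27 years

Periodic yield y = 0.1175. Discount each cash flow and weight by its year:
  t   CF        PV=CF/(1+0.1175)^t    t·PV
  1        97.50        87.2483        87.2483
  2        97.50        78.0746       156.1491
  3        97.50        69.8654       209.5961
  4        97.50        62.5194       250.0774
  5        97.50        55.9457       279.7287
  6        70.00        35.9429       215.6573
  7     1,070.00       491.6444     3,441.5105
  Σ                    881.2406     4,639.9674
Price P = Σ PV = 881.2406.
Macaulay duration = Σ(t·PV) / P = 4,639.9674 / 881.2406 = 5.26527 years.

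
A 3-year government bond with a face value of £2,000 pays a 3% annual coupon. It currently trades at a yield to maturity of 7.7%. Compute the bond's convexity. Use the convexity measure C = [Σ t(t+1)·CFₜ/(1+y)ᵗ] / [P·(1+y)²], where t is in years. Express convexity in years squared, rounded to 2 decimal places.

With y = 0.077:
  t   CF        PV=CF/(1+0.077)^t    t·PV        t(t+1)·PV
  1        60.00        55.7103        55.7103         111.4206
  2        60.00        51.7273       103.4546         310.3638
  3     2,060.00     1,648.9979     4,946.9938      19,787.9752
  Σ                  1,756.4355     5,106.1587      20,209.7596
P = 1,756.4355.
Convexity = Σ t(t+1)·PV / [P·(1+y)²] = 20,209.7596 / (1,756.4355 × 1.159929) = 9.91968.

9.92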